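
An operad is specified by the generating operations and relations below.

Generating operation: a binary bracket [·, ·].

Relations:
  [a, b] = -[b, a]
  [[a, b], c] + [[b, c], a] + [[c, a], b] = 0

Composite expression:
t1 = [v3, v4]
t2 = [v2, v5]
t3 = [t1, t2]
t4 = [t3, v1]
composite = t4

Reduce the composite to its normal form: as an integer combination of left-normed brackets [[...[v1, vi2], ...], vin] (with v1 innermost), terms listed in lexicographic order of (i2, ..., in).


[[[[v1, v2], v5], v3], v4] - [[[[v1, v2], v5], v4], v3] - [[[[v1, v3], v4], v2], v5] + [[[[v1, v3], v4], v5], v2] + [[[[v1, v4], v3], v2], v5] - [[[[v1, v4], v3], v5], v2] - [[[[v1, v5], v2], v3], v4] + [[[[v1, v5], v2], v4], v3]


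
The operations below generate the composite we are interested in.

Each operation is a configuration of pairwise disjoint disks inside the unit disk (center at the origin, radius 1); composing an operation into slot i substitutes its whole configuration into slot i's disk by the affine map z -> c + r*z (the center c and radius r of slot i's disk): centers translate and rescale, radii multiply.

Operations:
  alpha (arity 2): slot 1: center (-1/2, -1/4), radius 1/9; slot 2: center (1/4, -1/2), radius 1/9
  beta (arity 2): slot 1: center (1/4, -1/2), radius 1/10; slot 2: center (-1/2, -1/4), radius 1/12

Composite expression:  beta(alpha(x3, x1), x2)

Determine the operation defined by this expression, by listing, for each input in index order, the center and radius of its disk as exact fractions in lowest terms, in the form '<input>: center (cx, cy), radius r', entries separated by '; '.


x1: center (11/40, -11/20), radius 1/90; x2: center (-1/2, -1/4), radius 1/12; x3: center (1/5, -21/40), radius 1/90

Affine substitution under beta: radii multiply and x-centers shift.
for x3, the 2-step affine chain lands on center (1/5, -21/40), radius 1/90
for x1, the 2-step affine chain lands on center (11/40, -11/20), radius 1/90
for x2, the 1-step affine chain lands on center (-1/2, -1/4), radius 1/12


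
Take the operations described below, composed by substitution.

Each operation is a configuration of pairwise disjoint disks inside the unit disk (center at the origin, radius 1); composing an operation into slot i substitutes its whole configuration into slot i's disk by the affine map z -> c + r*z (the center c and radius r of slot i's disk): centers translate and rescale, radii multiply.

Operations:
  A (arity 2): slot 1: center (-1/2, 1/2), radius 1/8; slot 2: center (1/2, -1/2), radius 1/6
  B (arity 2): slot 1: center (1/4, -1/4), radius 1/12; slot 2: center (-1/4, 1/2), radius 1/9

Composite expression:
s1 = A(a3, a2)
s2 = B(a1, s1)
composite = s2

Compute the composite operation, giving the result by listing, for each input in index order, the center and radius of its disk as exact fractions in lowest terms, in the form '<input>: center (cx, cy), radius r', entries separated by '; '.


a1: center (1/4, -1/4), radius 1/12; a2: center (-7/36, 4/9), radius 1/54; a3: center (-11/36, 5/9), radius 1/72

Below B, radii multiply path by path; the a-disk centers shift.
tracing a1 down its 1-map path: center (1/4, -1/4), radius 1/12
tracing a3 down its 2-map path: center (-11/36, 5/9), radius 1/72
tracing a2 down its 2-map path: center (-7/36, 4/9), radius 1/54


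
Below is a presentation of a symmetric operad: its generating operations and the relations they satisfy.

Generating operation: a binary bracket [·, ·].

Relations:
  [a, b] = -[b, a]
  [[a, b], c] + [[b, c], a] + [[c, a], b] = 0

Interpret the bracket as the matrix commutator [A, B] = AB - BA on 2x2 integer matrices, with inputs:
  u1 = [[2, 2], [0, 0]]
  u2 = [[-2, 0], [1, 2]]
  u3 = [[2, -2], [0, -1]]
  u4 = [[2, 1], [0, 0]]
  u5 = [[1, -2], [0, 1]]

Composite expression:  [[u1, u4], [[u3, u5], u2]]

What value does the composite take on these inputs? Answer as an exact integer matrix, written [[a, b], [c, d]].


[u1, u4] = [[0, -2], [0, 0]]
[u3, u5] = [[0, -6], [0, 0]]
[[u3, u5], u2] = [[-6, -24], [0, 6]]
[[u1, u4], [[u3, u5], u2]] = [[0, -24], [0, 0]]

[[0, -24], [0, 0]]


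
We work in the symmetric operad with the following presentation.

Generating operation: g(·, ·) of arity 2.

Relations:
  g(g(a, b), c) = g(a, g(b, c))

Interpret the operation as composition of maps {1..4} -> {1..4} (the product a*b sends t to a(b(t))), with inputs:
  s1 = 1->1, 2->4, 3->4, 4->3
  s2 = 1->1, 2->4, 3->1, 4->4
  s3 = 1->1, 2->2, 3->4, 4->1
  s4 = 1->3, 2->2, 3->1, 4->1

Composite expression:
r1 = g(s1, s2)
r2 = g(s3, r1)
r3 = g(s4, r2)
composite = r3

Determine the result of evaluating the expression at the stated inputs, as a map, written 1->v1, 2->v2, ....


1->3, 2->1, 3->3, 4->1

g(s1, s2) = 1->1, 2->3, 3->1, 4->3
g(s3, g(s1, s2)) = 1->1, 2->4, 3->1, 4->4
g(s4, g(s3, g(s1, s2))) = 1->3, 2->1, 3->3, 4->1


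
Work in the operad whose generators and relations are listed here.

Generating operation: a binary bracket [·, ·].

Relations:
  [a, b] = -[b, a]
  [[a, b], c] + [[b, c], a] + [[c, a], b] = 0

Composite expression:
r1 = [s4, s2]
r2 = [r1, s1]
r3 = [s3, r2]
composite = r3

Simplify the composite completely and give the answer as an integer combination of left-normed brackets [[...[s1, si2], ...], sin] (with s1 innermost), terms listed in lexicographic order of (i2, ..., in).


-[[[s1, s2], s4], s3] + [[[s1, s4], s2], s3]

Expand each bracket as ab - ba; the s1-initial words give the coefficients.
Composite bracket: [s3, [[s4, s2], s1]]
Full expansion: 8 signed words from ab - ba (2^3 = 8).
Collect the words opening with s1:
  s1s2s4s3 appears with sign -1, giving the term -[[[s1, s2], s4], s3]
  s1s4s2s3 appears with sign +1, giving the term +[[[s1, s4], s2], s3]


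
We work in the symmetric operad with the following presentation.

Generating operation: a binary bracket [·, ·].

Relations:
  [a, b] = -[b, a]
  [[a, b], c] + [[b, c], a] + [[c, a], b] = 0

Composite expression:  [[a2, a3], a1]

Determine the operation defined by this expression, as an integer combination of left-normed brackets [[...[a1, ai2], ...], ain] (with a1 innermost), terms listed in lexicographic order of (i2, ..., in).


-[[a1, a2], a3] + [[a1, a3], a2]


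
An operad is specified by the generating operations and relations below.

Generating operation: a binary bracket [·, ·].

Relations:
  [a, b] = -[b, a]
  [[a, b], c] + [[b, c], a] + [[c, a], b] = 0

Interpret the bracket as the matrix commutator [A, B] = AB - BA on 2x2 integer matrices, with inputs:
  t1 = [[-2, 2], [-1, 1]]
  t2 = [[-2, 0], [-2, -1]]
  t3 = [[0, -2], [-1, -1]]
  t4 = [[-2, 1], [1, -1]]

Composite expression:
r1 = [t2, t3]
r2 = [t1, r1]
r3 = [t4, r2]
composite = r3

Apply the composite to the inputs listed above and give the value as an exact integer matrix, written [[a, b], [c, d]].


[[-11, -2], [-9, 11]]


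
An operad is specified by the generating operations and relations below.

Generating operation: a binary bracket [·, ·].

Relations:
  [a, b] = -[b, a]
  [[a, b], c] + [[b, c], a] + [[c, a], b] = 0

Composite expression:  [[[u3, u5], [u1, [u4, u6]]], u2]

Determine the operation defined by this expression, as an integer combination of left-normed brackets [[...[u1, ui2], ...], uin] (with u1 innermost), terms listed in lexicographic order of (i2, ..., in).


-[[[[[u1, u4], u6], u3], u5], u2] + [[[[[u1, u4], u6], u5], u3], u2] + [[[[[u1, u6], u4], u3], u5], u2] - [[[[[u1, u6], u4], u5], u3], u2]

In the tensor algebra, words opening u1 carry the u1-anchored form.
Composite bracket: [[[u3, u5], [u1, [u4, u6]]], u2]
Under [a, b] = ab - ba we get 32 signed associative words (2^5 = 32).
Collect the words opening with u1:
  the word u1u4u6u3u5u2 carries sign -1 and contributes -[[[[[u1, u4], u6], u3], u5], u2]
  the word u1u4u6u5u3u2 carries sign +1 and contributes +[[[[[u1, u4], u6], u5], u3], u2]
  the word u1u6u4u3u5u2 carries sign +1 and contributes +[[[[[u1, u6], u4], u3], u5], u2]
  the word u1u6u4u5u3u2 carries sign -1 and contributes -[[[[[u1, u6], u4], u5], u3], u2]


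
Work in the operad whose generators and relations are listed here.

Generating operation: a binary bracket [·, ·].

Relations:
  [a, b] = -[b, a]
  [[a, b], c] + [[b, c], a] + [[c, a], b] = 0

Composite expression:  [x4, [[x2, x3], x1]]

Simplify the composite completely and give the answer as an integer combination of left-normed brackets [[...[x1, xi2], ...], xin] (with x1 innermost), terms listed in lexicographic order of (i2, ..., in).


[[[x1, x2], x3], x4] - [[[x1, x3], x2], x4]

In the tensor algebra, words opening x1 carry the x1-anchored form.
Composite bracket: [x4, [[x2, x3], x1]]
Each bracket splits as ab - ba, giving 8 signed words (2^3 = 8).
Words beginning with x1 determine it all:
  x1x2x3x4 (sign +1) contributes +[[[x1, x2], x3], x4]
  x1x3x2x4 (sign -1) contributes -[[[x1, x3], x2], x4]


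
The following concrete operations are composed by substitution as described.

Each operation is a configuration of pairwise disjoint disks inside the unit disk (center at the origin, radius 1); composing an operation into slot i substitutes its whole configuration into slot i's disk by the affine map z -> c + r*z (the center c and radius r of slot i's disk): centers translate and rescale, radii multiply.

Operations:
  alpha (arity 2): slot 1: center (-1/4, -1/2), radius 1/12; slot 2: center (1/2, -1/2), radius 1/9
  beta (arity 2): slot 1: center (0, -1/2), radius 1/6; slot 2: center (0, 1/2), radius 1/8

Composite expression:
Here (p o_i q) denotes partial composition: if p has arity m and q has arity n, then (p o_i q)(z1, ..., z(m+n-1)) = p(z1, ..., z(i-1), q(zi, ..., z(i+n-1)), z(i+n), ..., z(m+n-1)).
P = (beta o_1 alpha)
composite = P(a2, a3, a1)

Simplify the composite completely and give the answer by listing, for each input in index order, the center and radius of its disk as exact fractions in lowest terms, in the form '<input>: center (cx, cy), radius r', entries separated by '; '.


a1: center (0, 1/2), radius 1/8; a2: center (-1/24, -7/12), radius 1/72; a3: center (1/12, -7/12), radius 1/54

Nesting under beta composes maps z -> c + r*z down each a-path.
input a2: composing its 2 substitution steps yields center (-1/24, -7/12), radius 1/72
input a3: composing its 2 substitution steps yields center (1/12, -7/12), radius 1/54
input a1: composing its 1 substitution step yields center (0, 1/2), radius 1/8


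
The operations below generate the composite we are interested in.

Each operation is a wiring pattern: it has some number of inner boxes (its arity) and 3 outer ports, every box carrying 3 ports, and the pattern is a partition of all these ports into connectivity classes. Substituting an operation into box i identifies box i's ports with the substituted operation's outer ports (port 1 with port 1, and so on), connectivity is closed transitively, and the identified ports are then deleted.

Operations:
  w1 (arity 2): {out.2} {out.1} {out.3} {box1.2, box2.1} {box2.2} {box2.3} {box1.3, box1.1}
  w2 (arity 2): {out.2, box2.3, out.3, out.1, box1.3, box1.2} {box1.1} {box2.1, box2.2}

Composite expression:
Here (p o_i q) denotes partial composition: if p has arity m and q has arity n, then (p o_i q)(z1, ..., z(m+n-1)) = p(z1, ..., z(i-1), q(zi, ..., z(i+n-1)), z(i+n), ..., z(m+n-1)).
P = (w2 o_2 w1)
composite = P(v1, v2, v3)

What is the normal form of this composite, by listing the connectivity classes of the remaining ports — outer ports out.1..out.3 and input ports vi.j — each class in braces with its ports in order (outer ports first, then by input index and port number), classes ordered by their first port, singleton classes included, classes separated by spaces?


{out.1, out.2, out.3, v1.2, v1.3} {v1.1} {v2.1, v2.3} {v2.2, v3.1} {v3.2} {v3.3}


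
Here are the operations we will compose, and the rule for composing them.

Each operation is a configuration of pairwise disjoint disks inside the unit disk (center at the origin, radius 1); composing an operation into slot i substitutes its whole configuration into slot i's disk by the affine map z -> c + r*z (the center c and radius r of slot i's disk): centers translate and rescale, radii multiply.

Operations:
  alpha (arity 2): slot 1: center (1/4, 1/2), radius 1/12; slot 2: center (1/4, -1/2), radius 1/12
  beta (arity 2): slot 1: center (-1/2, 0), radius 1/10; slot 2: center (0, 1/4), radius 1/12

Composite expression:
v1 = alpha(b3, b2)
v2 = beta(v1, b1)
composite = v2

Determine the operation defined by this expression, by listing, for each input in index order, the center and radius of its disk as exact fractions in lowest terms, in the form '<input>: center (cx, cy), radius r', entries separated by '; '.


b1: center (0, 1/4), radius 1/12; b2: center (-19/40, -1/20), radius 1/120; b3: center (-19/40, 1/20), radius 1/120


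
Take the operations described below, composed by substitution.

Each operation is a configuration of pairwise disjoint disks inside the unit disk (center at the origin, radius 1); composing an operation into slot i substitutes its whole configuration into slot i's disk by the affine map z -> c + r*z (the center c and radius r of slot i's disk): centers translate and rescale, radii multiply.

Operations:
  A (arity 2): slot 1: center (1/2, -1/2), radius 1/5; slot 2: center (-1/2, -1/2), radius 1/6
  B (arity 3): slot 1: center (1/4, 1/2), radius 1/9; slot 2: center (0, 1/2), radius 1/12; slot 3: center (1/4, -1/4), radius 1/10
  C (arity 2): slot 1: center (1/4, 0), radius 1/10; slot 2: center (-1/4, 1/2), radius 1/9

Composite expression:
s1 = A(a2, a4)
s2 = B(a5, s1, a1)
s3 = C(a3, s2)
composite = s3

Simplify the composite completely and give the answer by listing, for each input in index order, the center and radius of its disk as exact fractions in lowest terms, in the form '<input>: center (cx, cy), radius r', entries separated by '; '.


a1: center (-2/9, 17/36), radius 1/90; a2: center (-53/216, 119/216), radius 1/540; a3: center (1/4, 0), radius 1/10; a4: center (-55/216, 119/216), radius 1/648; a5: center (-2/9, 5/9), radius 1/81

Each a-disk chains the slot maps above it in C; radii multiply.
a3: after 1 affine step, its disk has center (1/4, 0), radius 1/10
a5: after 2 affine steps, its disk has center (-2/9, 5/9), radius 1/81
a2: after 3 affine steps, its disk has center (-53/216, 119/216), radius 1/540
a4: after 3 affine steps, its disk has center (-55/216, 119/216), radius 1/648
a1: after 2 affine steps, its disk has center (-2/9, 17/36), radius 1/90


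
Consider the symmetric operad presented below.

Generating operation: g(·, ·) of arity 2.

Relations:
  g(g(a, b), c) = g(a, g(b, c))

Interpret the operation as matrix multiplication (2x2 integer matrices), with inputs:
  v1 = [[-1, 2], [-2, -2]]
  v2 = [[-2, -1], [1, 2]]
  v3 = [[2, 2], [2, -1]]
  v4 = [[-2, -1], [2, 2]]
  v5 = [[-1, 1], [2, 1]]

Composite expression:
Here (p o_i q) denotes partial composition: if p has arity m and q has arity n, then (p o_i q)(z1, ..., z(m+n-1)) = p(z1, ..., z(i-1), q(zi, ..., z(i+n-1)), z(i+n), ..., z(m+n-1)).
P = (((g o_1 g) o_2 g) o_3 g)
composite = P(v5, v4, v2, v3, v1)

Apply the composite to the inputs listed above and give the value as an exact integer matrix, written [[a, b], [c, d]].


[[30, 12], [-24, 12]]

g(v2, v3) = [[-6, -3], [6, 0]]
g(v4, g(v2, v3)) = [[6, 6], [0, -6]]
g(v5, g(v4, g(v2, v3))) = [[-6, -12], [12, 6]]
g(g(v5, g(v4, g(v2, v3))), v1) = [[30, 12], [-24, 12]]


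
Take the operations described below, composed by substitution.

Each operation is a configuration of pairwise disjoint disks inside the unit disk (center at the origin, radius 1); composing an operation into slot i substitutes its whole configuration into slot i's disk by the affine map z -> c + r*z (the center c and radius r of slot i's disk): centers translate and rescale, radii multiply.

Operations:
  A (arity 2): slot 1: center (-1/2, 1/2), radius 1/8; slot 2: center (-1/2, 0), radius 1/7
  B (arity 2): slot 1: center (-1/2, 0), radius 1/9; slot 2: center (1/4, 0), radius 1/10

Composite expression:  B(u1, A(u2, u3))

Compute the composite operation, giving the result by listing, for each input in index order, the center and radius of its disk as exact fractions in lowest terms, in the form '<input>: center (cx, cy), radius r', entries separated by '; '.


u1: center (-1/2, 0), radius 1/9; u2: center (1/5, 1/20), radius 1/80; u3: center (1/5, 0), radius 1/70

Nesting under B composes maps z -> c + r*z down each u-path.
u1: after 1 affine step, its disk has center (-1/2, 0), radius 1/9
u2: after 2 affine steps, its disk has center (1/5, 1/20), radius 1/80
u3: after 2 affine steps, its disk has center (1/5, 0), radius 1/70


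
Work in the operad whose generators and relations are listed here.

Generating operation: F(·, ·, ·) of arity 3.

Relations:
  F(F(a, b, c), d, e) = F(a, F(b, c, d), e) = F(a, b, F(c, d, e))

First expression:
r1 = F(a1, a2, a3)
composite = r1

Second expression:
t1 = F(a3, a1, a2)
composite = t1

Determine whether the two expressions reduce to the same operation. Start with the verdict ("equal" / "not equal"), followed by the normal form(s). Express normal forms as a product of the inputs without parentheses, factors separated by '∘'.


not equal — first a1 ∘ a2 ∘ a3, second a3 ∘ a1 ∘ a2


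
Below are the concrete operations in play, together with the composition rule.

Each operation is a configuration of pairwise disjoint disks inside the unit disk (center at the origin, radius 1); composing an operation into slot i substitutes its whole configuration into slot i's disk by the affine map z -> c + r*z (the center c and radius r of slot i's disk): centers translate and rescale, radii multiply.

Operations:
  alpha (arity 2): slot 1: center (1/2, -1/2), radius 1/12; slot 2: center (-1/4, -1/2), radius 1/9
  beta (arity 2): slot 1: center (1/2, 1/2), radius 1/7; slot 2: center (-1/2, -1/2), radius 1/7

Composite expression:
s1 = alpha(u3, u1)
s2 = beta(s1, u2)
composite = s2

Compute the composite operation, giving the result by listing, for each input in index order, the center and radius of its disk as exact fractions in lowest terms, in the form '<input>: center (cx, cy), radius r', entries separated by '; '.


u1: center (13/28, 3/7), radius 1/63; u2: center (-1/2, -1/2), radius 1/7; u3: center (4/7, 3/7), radius 1/84


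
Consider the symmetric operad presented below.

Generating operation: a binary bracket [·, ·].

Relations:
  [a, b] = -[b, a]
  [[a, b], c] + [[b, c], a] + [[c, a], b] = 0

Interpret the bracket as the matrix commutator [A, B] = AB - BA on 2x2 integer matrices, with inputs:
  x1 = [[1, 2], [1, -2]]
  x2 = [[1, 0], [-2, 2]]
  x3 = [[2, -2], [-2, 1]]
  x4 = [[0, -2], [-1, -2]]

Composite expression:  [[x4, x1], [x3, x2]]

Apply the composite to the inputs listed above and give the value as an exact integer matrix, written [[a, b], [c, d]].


[x4, x1] = [[0, 10], [-5, 0]]
[x3, x2] = [[4, -2], [4, -4]]
[[x4, x1], [x3, x2]] = [[30, -80], [-40, -30]]

[[30, -80], [-40, -30]]


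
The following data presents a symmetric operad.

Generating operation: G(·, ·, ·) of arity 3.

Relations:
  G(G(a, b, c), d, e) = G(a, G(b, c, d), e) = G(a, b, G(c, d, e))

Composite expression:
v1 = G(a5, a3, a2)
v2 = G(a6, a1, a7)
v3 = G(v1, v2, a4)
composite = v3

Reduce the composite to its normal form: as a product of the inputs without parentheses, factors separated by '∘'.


a5 ∘ a3 ∘ a2 ∘ a6 ∘ a1 ∘ a7 ∘ a4

All parenthesizations of G agree; list the a-inputs left to right.
G(a5, a3, a2) collapses to a5 ∘ a3 ∘ a2
G(a6, a1, a7) collapses to a6 ∘ a1 ∘ a7
G(G(a5, a3, a2), G(a6, a1, a7), a4) collapses to a5 ∘ a3 ∘ a2 ∘ a6 ∘ a1 ∘ a7 ∘ a4


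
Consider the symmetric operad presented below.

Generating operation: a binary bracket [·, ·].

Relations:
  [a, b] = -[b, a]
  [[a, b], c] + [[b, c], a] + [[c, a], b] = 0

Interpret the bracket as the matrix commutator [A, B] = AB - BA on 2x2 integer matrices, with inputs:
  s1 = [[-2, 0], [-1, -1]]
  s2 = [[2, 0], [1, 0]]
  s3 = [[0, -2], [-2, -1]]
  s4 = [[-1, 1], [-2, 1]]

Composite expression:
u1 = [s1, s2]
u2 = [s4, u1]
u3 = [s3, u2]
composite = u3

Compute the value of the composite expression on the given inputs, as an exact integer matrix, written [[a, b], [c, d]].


[[4, -4], [6, -4]]


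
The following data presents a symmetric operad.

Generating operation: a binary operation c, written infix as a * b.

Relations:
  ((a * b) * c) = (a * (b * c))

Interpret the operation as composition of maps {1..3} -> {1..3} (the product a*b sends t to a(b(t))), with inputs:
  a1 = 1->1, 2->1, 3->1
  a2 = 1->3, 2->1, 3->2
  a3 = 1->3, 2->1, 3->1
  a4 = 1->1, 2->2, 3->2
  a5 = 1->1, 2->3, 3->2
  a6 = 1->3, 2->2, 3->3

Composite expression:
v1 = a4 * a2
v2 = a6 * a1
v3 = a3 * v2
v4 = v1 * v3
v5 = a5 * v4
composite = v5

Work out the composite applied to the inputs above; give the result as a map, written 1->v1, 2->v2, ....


1->3, 2->3, 3->3

(a4 * a2) = 1->2, 2->1, 3->2
(a6 * a1) = 1->3, 2->3, 3->3
(a3 * (a6 * a1)) = 1->1, 2->1, 3->1
((a4 * a2) * (a3 * (a6 * a1))) = 1->2, 2->2, 3->2
(a5 * ((a4 * a2) * (a3 * (a6 * a1)))) = 1->3, 2->3, 3->3


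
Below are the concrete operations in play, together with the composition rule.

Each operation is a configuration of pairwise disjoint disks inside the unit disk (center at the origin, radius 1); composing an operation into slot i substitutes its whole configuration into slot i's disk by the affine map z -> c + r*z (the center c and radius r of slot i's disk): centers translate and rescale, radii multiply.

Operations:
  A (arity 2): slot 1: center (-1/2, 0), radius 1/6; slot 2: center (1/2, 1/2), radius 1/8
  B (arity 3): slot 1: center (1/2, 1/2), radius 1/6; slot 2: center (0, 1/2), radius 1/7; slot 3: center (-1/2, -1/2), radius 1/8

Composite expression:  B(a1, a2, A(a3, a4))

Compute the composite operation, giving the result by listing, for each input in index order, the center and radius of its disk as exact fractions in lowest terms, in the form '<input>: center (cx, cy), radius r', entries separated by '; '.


a1: center (1/2, 1/2), radius 1/6; a2: center (0, 1/2), radius 1/7; a3: center (-9/16, -1/2), radius 1/48; a4: center (-7/16, -7/16), radius 1/64

Follow each a-input down from B: c' goes to c + r*c', radius to r*r'.
a1 passes through 1 substitution, ending at center (1/2, 1/2), radius 1/6
a2 passes through 1 substitution, ending at center (0, 1/2), radius 1/7
a3 passes through 2 substitutions, ending at center (-9/16, -1/2), radius 1/48
a4 passes through 2 substitutions, ending at center (-7/16, -7/16), radius 1/64


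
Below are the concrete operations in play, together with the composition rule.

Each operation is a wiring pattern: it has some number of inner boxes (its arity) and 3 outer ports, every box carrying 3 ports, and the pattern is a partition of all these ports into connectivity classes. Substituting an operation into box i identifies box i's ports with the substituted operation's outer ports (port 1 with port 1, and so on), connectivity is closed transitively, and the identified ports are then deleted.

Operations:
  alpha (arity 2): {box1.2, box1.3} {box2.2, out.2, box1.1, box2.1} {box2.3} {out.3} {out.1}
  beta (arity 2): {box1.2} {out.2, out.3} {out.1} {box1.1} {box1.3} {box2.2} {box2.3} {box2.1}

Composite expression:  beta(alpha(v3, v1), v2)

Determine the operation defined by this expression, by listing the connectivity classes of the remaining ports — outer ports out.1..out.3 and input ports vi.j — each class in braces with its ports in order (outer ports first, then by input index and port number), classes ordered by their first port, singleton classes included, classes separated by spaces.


{out.1} {out.2, out.3} {v1.1, v1.2, v3.1} {v1.3} {v2.1} {v2.2} {v2.3} {v3.2, v3.3}


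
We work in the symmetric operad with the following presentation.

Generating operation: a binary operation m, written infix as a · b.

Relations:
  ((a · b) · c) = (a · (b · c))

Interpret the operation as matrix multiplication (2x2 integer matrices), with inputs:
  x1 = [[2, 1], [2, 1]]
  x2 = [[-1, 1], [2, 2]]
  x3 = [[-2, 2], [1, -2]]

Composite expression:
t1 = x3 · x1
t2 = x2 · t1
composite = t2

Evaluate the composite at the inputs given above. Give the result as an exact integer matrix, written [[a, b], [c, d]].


[[-2, -1], [-4, -2]]

(x3 · x1) = [[0, 0], [-2, -1]]
(x2 · (x3 · x1)) = [[-2, -1], [-4, -2]]


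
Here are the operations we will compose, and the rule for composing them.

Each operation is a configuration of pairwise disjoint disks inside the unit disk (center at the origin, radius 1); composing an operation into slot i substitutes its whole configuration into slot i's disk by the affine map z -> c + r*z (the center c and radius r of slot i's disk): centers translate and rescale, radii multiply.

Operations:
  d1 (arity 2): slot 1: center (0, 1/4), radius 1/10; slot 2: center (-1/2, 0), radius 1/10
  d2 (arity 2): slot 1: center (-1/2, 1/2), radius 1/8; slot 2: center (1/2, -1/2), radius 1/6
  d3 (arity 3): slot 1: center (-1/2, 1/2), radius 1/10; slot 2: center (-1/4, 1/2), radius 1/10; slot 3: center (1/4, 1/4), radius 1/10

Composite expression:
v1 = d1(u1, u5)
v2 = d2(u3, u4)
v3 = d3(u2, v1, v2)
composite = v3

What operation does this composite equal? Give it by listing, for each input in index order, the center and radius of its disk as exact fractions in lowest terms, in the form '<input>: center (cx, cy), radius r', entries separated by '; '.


u1: center (-1/4, 21/40), radius 1/100; u2: center (-1/2, 1/2), radius 1/10; u3: center (1/5, 3/10), radius 1/80; u4: center (3/10, 1/5), radius 1/60; u5: center (-3/10, 1/2), radius 1/100

Only the slot chain above each u matters under d3; compose those maps.
tracing u2 down its 1-map path: center (-1/2, 1/2), radius 1/10
tracing u1 down its 2-map path: center (-1/4, 21/40), radius 1/100
tracing u5 down its 2-map path: center (-3/10, 1/2), radius 1/100
tracing u3 down its 2-map path: center (1/5, 3/10), radius 1/80
tracing u4 down its 2-map path: center (3/10, 1/5), radius 1/60


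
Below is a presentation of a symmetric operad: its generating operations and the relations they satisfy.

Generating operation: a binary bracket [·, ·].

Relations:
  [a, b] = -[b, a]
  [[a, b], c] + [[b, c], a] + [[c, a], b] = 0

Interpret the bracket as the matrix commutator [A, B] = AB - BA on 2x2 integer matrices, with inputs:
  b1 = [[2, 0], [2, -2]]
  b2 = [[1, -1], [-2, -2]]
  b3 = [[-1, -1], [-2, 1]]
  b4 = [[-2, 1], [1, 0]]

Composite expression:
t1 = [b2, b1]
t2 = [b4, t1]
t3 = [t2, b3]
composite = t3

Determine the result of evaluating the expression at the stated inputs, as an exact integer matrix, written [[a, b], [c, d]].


[[-24, 28], [-8, 24]]


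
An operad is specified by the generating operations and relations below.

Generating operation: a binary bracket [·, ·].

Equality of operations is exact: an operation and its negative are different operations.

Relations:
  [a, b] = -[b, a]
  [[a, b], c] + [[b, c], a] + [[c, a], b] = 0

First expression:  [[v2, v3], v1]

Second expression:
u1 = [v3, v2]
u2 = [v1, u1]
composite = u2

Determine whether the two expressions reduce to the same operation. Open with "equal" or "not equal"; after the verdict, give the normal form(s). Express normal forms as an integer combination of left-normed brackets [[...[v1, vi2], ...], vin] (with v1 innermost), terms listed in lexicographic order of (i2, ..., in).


equal; the common form is -[[v1, v2], v3] + [[v1, v3], v2]

In normal form, the first expression is -[[v1, v2], v3] + [[v1, v3], v2]
In normal form, the second expression is -[[v1, v2], v3] + [[v1, v3], v2]
Same normal form: equal.


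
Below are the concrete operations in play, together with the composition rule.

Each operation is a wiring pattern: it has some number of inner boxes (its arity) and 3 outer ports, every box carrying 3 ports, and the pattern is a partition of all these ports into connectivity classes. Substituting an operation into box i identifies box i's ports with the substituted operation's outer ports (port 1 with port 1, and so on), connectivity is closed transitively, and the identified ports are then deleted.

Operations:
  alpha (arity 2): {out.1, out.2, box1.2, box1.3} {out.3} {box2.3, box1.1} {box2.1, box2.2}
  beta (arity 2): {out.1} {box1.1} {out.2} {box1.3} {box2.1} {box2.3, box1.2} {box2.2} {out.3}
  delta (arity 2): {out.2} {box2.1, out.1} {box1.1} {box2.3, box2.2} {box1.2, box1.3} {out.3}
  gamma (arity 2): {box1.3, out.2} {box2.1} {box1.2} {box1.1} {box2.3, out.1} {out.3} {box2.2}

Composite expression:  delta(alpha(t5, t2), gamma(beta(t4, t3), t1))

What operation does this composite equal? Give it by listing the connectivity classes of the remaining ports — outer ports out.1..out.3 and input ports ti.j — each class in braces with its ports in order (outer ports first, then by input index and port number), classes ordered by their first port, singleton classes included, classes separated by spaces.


{out.1, t1.3} {out.2} {out.3} {t1.1} {t1.2} {t2.1, t2.2} {t2.3, t5.1} {t3.1} {t3.2} {t3.3, t4.2} {t4.1} {t4.3} {t5.2, t5.3}

After gluing at delta, chains via deleted ports link the t-ports.
stage alpha: inputs (t5, t2), connectivity {out.1, out.2, t5.2, t5.3} {out.3} {t2.1, t2.2} {t2.3, t5.1}, out.j its boundary
stage beta: inputs (t4, t3), connectivity {out.1} {out.2} {out.3} {t3.1} {t3.2} {t3.3, t4.2} {t4.1} {t4.3}, out.j its boundary
stage gamma: inputs (t4, t3, t1), connectivity {out.1, t1.3} {out.2} {out.3} {t1.1} {t1.2} {t3.1} {t3.2} {t3.3, t4.2} {t4.1} {t4.3}, out.j its boundary
stage delta: inputs (t5, t2, t4, t3, t1), connectivity {out.1, t1.3} {out.2} {out.3} {t1.1} {t1.2} {t2.1, t2.2} {t2.3, t5.1} {t3.1} {t3.2} {t3.3, t4.2} {t4.1} {t4.3} {t5.2, t5.3}, out.j its boundary


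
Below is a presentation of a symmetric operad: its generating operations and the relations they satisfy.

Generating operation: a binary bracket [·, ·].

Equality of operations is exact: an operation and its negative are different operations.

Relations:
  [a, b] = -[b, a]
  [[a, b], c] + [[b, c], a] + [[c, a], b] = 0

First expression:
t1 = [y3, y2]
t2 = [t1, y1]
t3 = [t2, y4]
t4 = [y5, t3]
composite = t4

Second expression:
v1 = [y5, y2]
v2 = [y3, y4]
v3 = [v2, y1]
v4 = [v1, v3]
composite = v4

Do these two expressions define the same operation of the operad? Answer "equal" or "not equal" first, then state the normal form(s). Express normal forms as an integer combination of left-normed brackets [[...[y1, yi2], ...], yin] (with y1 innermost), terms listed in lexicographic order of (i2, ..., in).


not equal; first: -[[[[y1, y2], y3], y4], y5] + [[[[y1, y3], y2], y4], y5]; second: -[[[[y1, y3], y4], y2], y5] + [[[[y1, y3], y4], y5], y2] + [[[[y1, y4], y3], y2], y5] - [[[[y1, y4], y3], y5], y2]

The first composite normalizes to -[[[[y1, y2], y3], y4], y5] + [[[[y1, y3], y2], y4], y5]
The second composite normalizes to -[[[[y1, y3], y4], y2], y5] + [[[[y1, y3], y4], y5], y2] + [[[[y1, y4], y3], y2], y5] - [[[[y1, y4], y3], y5], y2]
The normal forms differ: not equal.


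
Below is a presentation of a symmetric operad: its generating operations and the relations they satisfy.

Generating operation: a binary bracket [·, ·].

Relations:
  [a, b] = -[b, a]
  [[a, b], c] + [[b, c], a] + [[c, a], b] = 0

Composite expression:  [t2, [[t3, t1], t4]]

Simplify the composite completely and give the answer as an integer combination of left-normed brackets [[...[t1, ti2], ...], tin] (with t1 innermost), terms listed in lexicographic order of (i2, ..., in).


[[[t1, t3], t4], t2]

Left-normed coefficients sit on the t1-initial expansion words.
Composite bracket: [t2, [[t3, t1], t4]]
Under [a, b] = ab - ba we get 8 signed associative words (2^3 = 8).
The t1-initial words carry the normal form:
  t1t3t4t2 (sign +1) contributes +[[[t1, t3], t4], t2]


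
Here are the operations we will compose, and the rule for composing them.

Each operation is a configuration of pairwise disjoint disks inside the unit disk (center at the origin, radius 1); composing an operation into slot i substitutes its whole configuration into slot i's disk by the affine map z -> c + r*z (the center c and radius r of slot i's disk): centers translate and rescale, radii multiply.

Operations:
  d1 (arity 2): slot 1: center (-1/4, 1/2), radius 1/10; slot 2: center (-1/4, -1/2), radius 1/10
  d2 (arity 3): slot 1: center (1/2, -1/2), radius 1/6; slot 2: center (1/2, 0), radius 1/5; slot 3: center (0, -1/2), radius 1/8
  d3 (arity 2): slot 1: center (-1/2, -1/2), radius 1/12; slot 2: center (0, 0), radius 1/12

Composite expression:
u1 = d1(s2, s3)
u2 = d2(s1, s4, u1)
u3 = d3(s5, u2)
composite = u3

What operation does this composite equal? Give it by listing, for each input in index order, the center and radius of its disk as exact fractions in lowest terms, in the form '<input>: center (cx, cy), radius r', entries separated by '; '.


s1: center (1/24, -1/24), radius 1/72; s2: center (-1/384, -7/192), radius 1/960; s3: center (-1/384, -3/64), radius 1/960; s4: center (1/24, 0), radius 1/60; s5: center (-1/2, -1/2), radius 1/12


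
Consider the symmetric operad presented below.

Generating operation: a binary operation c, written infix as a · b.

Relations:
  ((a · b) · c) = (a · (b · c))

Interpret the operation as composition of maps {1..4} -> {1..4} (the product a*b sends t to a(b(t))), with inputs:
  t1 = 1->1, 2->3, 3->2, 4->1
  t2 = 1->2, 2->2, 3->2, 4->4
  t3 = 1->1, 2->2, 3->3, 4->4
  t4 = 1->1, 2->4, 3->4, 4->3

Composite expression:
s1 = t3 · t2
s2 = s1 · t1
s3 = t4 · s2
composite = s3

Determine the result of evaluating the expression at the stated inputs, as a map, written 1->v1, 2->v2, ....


(t3 · t2) = 1->2, 2->2, 3->2, 4->4
((t3 · t2) · t1) = 1->2, 2->2, 3->2, 4->2
(t4 · ((t3 · t2) · t1)) = 1->4, 2->4, 3->4, 4->4

1->4, 2->4, 3->4, 4->4


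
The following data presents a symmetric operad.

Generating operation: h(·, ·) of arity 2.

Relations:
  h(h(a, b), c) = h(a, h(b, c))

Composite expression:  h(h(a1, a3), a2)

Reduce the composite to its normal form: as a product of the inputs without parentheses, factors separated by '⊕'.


a1 ⊕ a3 ⊕ a2

The h-tree's shape is irrelevant; the a-reading-order decides.
h(a1, a3) linearizes to a1 ⊕ a3
h(h(a1, a3), a2) linearizes to a1 ⊕ a3 ⊕ a2


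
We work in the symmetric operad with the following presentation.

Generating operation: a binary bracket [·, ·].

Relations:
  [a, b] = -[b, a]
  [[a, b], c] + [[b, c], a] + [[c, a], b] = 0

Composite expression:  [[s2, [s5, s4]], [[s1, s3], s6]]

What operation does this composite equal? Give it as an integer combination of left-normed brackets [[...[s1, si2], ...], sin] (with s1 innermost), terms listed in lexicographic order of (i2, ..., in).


Skip Jacobi rewriting: expand, keep s1-initial words, read off terms.
Composite bracket: [[s2, [s5, s4]], [[s1, s3], s6]]
The bracket unfolds into 32 signed words via [a, b] = ab - ba (2^5 = 32).
Words beginning with s1 determine it all:
  the word s1s3s6s2s4s5 carries sign +1 and contributes +[[[[[s1, s3], s6], s2], s4], s5]
  the word s1s3s6s2s5s4 carries sign -1 and contributes -[[[[[s1, s3], s6], s2], s5], s4]
  the word s1s3s6s4s5s2 carries sign -1 and contributes -[[[[[s1, s3], s6], s4], s5], s2]
  the word s1s3s6s5s4s2 carries sign +1 and contributes +[[[[[s1, s3], s6], s5], s4], s2]

[[[[[s1, s3], s6], s2], s4], s5] - [[[[[s1, s3], s6], s2], s5], s4] - [[[[[s1, s3], s6], s4], s5], s2] + [[[[[s1, s3], s6], s5], s4], s2]


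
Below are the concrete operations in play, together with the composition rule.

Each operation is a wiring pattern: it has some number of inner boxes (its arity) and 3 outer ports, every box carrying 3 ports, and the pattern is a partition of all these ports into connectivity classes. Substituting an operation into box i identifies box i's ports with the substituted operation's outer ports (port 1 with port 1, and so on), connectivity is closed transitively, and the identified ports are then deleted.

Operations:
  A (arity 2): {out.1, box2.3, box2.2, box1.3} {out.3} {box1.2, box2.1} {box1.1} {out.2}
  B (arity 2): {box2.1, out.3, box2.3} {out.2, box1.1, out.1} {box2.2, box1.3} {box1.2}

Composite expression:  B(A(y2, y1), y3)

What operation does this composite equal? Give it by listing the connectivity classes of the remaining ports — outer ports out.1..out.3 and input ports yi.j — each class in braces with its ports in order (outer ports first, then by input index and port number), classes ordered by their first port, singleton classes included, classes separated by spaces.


{out.1, out.2, y1.2, y1.3, y2.3} {out.3, y3.1, y3.3} {y1.1, y2.2} {y2.1} {y3.2}

Reachability decides: close wires over B-identified ports.
stage A: inputs (y2, y1), connectivity {out.1, y1.2, y1.3, y2.3} {out.2} {out.3} {y1.1, y2.2} {y2.1}, out.j its boundary
stage B: inputs (y2, y1, y3), connectivity {out.1, out.2, y1.2, y1.3, y2.3} {out.3, y3.1, y3.3} {y1.1, y2.2} {y2.1} {y3.2}, out.j its boundary


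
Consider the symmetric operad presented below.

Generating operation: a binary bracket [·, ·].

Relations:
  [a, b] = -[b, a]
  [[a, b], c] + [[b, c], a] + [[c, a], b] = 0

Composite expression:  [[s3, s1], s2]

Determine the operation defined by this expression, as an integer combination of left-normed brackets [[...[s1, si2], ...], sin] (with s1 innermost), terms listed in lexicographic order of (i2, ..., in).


-[[s1, s3], s2]

Antisymmetry and Jacobi reduce to s1-anchored left-normed brackets.
Composite bracket: [[s3, s1], s2]
Under [a, b] = ab - ba we get 4 signed associative words (2^2 = 4).
Collect the words opening with s1:
  from s1s3s2, sign -1: term -[[s1, s3], s2]


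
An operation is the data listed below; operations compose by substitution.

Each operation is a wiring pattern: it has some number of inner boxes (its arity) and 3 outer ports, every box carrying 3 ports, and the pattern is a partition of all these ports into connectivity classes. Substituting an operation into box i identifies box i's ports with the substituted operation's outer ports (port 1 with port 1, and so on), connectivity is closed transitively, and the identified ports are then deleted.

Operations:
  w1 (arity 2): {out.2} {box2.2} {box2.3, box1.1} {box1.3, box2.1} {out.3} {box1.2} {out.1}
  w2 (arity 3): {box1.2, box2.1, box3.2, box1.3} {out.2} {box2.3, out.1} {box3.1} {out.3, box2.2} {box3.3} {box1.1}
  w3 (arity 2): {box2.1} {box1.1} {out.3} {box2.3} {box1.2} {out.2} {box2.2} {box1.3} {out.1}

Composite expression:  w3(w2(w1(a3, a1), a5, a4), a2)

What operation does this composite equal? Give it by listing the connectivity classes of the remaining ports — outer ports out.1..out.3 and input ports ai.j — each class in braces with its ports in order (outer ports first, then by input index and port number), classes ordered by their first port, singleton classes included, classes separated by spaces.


{out.1} {out.2} {out.3} {a1.1, a3.3} {a1.2} {a1.3, a3.1} {a2.1} {a2.2} {a2.3} {a3.2} {a4.1} {a4.2, a5.1} {a4.3} {a5.2} {a5.3}

Two ports join when wires chain via w3-identified ports.
composing w1 on (a3, a1), with out.j its own outer ports: {out.1} {out.2} {out.3} {a1.1, a3.3} {a1.2} {a1.3, a3.1} {a3.2}
composing w2 on (a3, a1, a5, a4), with out.j its own outer ports: {out.1, a5.3} {out.2} {out.3, a5.2} {a1.1, a3.3} {a1.2} {a1.3, a3.1} {a3.2} {a4.1} {a4.2, a5.1} {a4.3}
composing w3 on (a3, a1, a5, a4, a2), with out.j its own outer ports: {out.1} {out.2} {out.3} {a1.1, a3.3} {a1.2} {a1.3, a3.1} {a2.1} {a2.2} {a2.3} {a3.2} {a4.1} {a4.2, a5.1} {a4.3} {a5.2} {a5.3}


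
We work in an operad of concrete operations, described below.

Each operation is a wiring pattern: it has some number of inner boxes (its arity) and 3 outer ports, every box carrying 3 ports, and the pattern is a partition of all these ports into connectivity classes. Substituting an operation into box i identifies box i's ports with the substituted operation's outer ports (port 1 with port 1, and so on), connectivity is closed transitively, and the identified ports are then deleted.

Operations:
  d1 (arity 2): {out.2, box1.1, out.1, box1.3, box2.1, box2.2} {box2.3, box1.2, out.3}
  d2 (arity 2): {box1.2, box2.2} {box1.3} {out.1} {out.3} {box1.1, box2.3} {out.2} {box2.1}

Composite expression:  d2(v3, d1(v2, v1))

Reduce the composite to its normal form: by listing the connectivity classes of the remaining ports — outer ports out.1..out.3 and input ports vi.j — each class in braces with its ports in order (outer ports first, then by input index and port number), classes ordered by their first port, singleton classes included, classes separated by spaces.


{out.1} {out.2} {out.3} {v1.1, v1.2, v2.1, v2.3, v3.2} {v1.3, v2.2, v3.1} {v3.3}

Two ports join when wires chain via d2-identified ports.
d1 over (v2, v1) gives {out.1, out.2, v1.1, v1.2, v2.1, v2.3} {out.3, v1.3, v2.2}, out.j being that stage's outer ports
d2 over (v3, v2, v1) gives {out.1} {out.2} {out.3} {v1.1, v1.2, v2.1, v2.3, v3.2} {v1.3, v2.2, v3.1} {v3.3}, out.j being that stage's outer ports
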